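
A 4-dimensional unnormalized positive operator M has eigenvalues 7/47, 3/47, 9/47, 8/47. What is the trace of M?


tr(M) = sum of eigenvalues
= 7/47 + 3/47 + 9/47 + 8/47
= 27/47
= 0.5745

0.5745


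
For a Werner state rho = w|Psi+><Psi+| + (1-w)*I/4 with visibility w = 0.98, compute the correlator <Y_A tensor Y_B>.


|Psi+> = (|01> + |10>)/sqrt(2)
For the pure Bell state, <Y_A Y_B> = +1 (Bell-state Pauli correlator).
The maximally-mixed part I/4 has tr(I/4 * P tensor P) = 0 for any traceless Pauli P.
So <Y_A Y_B>_rho = w * (+1) + (1 - w) * 0
= 0.98 * (+1)
= 0.9800

0.9800


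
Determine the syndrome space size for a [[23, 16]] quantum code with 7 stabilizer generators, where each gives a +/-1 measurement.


Each stabilizer generator gives a binary (+1 or -1) measurement outcome.
With 7 independent generators:
Total syndromes = 2^7
= 128

128


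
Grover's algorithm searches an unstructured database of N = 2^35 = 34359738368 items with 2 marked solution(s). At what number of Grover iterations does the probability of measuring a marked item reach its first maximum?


After j Grover iterations the success probability is P(j) = sin^2((2j+1)*theta), where sin(theta) = sqrt(k/N).
N = 2^35 = 34359738368, k = 2
sin(theta) = sqrt(k/N) = 7.629394531e-06
theta = arcsin(sqrt(k/N)) = 7.629394531e-06 rad
P(j) reaches its first maximum when (2j+1)*theta is as close as possible to pi/2, i.e. j = round(pi/(4*theta) - 1/2).
pi/(4*theta) - 1/2 = 102943.2081
(For comparison, the common estimate pi/4 * sqrt(N/k) = 102943.7081; the exact maximiser is used here.)
Optimal iterations = 102943

102943


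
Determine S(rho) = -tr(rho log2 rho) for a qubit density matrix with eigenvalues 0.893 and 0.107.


S = -p*log2(p) - (1-p)*log2(1-p)
p = 0.8930, 1-p = 0.1070
= -0.8930 * log2(0.8930) - 0.1070 * log2(0.1070)
= -(-0.1458) - (-0.3450)
= 0.4908

0.4908


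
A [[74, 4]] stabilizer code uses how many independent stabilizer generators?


For an [[n,k]] stabilizer code:
Number of stabilizer generators = n - k
= 74 - 4
= 70

70


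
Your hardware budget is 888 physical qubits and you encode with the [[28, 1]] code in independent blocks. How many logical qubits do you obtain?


Each code block uses 28 physical qubits for 1 logical qubit(s).
Number of complete blocks = floor(888 / 28) = 31
Logical qubits = 31 * 1
= 31

31


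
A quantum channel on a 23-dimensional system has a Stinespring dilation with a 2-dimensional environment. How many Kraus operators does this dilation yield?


Tracing out the environment in an orthonormal basis {|i>_E} gives Kraus operators K_i = <i|_E U |0>_E.
Number of Kraus operators = dim(H_env) = d_env
= 2

2


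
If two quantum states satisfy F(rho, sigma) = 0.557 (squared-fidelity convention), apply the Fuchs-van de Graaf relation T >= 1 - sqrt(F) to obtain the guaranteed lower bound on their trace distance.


Fuchs-van de Graaf (squared-fidelity convention): 1 - sqrt(F) <= T <= sqrt(1 - F).
Lower bound: T >= 1 - sqrt(F)
sqrt(F) = sqrt(0.557) = 0.7463
T >= 1 - 0.7463
T >= 0.2537

0.2537


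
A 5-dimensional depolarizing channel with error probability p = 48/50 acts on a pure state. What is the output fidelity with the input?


F = (1-p) + p/d
= (1 - 0.9600) + 0.9600/5
= 0.0400 + 0.1920
= 0.2320

0.2320


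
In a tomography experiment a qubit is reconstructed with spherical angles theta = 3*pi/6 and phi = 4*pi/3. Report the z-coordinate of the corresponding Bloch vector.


theta = 1.5708, phi = 4.1888
r_z = cos(theta) = 0.0000

0.0000


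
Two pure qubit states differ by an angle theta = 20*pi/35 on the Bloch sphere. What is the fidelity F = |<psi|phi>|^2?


For states separated by angle theta on Bloch sphere:
F = cos^2(theta/2)
theta = 20*pi/35 = 1.7952
theta/2 = 0.8976
cos(theta/2) = 0.6235
F = 0.3887

0.3887


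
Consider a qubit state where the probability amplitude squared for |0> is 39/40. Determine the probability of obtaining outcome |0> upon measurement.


|alpha|^2 = 39/40 = 0.9750
|beta|^2 = 1 - 39/40 = 1/40 = 0.0250
P(|0>) = |alpha|^2 = 0.9750

0.9750


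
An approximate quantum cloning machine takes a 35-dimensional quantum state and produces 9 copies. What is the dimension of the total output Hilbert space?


Output space = H^(tensor 9) where dim(H) = 35
dim = 35^9
= 1225 (after 2 factors)
= 42875 (after 3 factors)
= 1500625 (after 4 factors)
= 52521875 (after 5 factors)
= 1838265625 (after 6 factors)
= 64339296875 (after 7 factors)
= 2251875390625 (after 8 factors)
= 78815638671875 (after 9 factors)
= 78815638671875

78815638671875


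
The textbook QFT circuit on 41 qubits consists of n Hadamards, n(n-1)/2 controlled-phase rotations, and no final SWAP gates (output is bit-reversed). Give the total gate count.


Hadamard gates: 41
Controlled rotations: n*(n-1)/2 = 41*40/2 = 820
SWAP gates: 0 (omitted)
Total = 41 + 820
= 861

861


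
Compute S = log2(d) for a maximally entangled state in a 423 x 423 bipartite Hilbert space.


For a maximally entangled state in d x d:
S = log2(d) = log2(423)
= 8.7245

8.7245


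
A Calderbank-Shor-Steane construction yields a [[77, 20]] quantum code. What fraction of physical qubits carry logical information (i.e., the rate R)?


Code rate R = k/n
= 20/77
= 0.2597

0.2597


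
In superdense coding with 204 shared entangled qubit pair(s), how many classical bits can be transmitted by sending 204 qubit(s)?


Superdense coding allows 2 classical bits per shared entangled pair.
204 pair(s) -> 2 * 204 = 408 classical bits

408


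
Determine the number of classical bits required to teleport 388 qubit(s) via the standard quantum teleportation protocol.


Quantum teleportation requires 2 classical bits per qubit teleported.
388 qubit(s) -> 2 * 388 = 776 classical bits

776


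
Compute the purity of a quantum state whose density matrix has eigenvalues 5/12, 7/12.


tr(rho^2) = sum of eigenvalues squared
= (5/12)^2 + (7/12)^2
= (25 + 49) / 144
= 74/144
= 0.5139

0.5139


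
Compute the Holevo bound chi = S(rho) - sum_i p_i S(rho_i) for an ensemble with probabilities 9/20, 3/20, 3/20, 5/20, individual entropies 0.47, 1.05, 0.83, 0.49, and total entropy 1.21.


chi = S(rho) - sum_i p_i * S(rho_i)
Weighted entropy = 9/20 * 0.47 + 3/20 * 1.05 + 3/20 * 0.83 + 5/20 * 0.49
= 0.6160
chi = 1.21 - 0.6160
= 0.5940

0.5940


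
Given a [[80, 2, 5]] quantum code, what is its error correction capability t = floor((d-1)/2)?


Code parameters: [[80, 2, 5]], distance d = 5.
Number of correctable errors = floor((d-1)/2)
= floor((5 - 1)/2)
= floor(4/2)
= 2

2


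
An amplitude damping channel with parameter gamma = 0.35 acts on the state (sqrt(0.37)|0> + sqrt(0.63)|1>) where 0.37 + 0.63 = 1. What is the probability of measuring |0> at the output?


For amplitude damping with parameter gamma on state sqrt(a)|0> + sqrt(b)|1>:
alpha^2 = 0.37, beta^2 = 0.63
P(|0>) = alpha^2 + gamma * beta^2
= 0.37 + 0.35 * 0.63
= 0.37 + 0.2205
= 0.5905

0.5905


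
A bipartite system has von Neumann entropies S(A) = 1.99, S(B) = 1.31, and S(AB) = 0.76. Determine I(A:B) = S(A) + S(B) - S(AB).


I(A:B) = S(A) + S(B) - S(AB)
= 1.99 + 1.31 - 0.76
= 2.5400

2.5400


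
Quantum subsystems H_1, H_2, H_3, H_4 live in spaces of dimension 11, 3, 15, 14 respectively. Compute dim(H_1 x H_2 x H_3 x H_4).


dim(H_1 x H_2 x H_3 x H_4) = 11 * 3 * 15 * 14
= 33 * 15 * 14
= 495 * 14
= 6930

6930


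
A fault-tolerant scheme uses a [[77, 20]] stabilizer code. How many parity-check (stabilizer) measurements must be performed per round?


For an [[n,k]] stabilizer code:
Number of stabilizer generators = n - k
= 77 - 20
= 57

57


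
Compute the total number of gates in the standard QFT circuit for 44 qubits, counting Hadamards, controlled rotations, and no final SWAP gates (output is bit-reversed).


Hadamard gates: 44
Controlled rotations: n*(n-1)/2 = 44*43/2 = 946
SWAP gates: 0 (omitted)
Total = 44 + 946
= 990

990


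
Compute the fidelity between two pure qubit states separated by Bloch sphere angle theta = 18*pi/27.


For states separated by angle theta on Bloch sphere:
F = cos^2(theta/2)
theta = 18*pi/27 = 2.0944
theta/2 = 1.0472
cos(theta/2) = 0.5000
F = 0.2500

0.2500


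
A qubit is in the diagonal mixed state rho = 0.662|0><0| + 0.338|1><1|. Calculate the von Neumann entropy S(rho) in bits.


S = -p*log2(p) - (1-p)*log2(1-p)
p = 0.6620, 1-p = 0.3380
= -0.6620 * log2(0.6620) - 0.3380 * log2(0.3380)
= -(-0.3940) - (-0.5289)
= 0.9229

0.9229


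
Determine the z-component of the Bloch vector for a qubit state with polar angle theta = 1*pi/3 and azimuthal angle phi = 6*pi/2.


theta = 1.0472, phi = 9.4248
r_z = cos(theta) = 0.5000

0.5000


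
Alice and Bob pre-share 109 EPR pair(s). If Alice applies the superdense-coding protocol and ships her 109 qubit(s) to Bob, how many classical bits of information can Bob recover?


Superdense coding allows 2 classical bits per shared entangled pair.
109 pair(s) -> 2 * 109 = 218 classical bits

218


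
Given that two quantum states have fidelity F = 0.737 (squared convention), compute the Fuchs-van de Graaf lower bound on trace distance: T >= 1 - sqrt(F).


Fuchs-van de Graaf (squared-fidelity convention): 1 - sqrt(F) <= T <= sqrt(1 - F).
Lower bound: T >= 1 - sqrt(F)
sqrt(F) = sqrt(0.737) = 0.8585
T >= 1 - 0.8585
T >= 0.1415

0.1415


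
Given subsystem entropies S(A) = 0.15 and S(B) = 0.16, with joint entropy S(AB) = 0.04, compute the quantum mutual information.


I(A:B) = S(A) + S(B) - S(AB)
= 0.15 + 0.16 - 0.04
= 0.2700

0.2700


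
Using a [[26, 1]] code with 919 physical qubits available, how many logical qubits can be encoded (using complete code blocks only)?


Each code block uses 26 physical qubits for 1 logical qubit(s).
Number of complete blocks = floor(919 / 26) = 35
Logical qubits = 35 * 1
= 35

35


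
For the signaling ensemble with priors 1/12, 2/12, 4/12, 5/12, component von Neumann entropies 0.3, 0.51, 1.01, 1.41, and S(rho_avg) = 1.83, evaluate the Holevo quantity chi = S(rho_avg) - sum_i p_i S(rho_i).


chi = S(rho) - sum_i p_i * S(rho_i)
Weighted entropy = 1/12 * 0.3 + 2/12 * 0.51 + 4/12 * 1.01 + 5/12 * 1.41
= 1.0342
chi = 1.83 - 1.0342
= 0.7958

0.7958


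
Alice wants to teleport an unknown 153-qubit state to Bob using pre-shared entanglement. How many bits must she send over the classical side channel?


Quantum teleportation requires 2 classical bits per qubit teleported.
153 qubit(s) -> 2 * 153 = 306 classical bits

306


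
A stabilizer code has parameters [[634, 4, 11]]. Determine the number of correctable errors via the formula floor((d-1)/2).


Code parameters: [[634, 4, 11]], distance d = 11.
Number of correctable errors = floor((d-1)/2)
= floor((11 - 1)/2)
= floor(10/2)
= 5

5


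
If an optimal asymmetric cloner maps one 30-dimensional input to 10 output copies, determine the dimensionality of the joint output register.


Output space = H^(tensor 10) where dim(H) = 30
dim = 30^10
= 900 (after 2 factors)
= 27000 (after 3 factors)
= 810000 (after 4 factors)
= 24300000 (after 5 factors)
= 729000000 (after 6 factors)
= 21870000000 (after 7 factors)
= 656100000000 (after 8 factors)
= 19683000000000 (after 9 factors)
= 590490000000000 (after 10 factors)
= 590490000000000

590490000000000


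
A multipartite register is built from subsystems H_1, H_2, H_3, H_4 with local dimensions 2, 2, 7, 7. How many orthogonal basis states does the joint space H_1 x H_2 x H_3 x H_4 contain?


dim(H_1 x H_2 x H_3 x H_4) = 2 * 2 * 7 * 7
= 4 * 7 * 7
= 28 * 7
= 196

196


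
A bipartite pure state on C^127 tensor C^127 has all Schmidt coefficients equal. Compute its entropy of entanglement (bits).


For a maximally entangled state in d x d:
S = log2(d) = log2(127)
= 6.9887

6.9887


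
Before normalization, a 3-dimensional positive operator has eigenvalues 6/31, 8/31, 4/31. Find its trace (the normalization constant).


tr(M) = sum of eigenvalues
= 6/31 + 8/31 + 4/31
= 18/31
= 0.5806

0.5806


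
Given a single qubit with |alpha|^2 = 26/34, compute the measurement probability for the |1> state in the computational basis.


|alpha|^2 = 26/34 = 0.7647
|beta|^2 = 1 - 26/34 = 8/34 = 0.2353
P(|1>) = |beta|^2 = 0.2353

0.2353


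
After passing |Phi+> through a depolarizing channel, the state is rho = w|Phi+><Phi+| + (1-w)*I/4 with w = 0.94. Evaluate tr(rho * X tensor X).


|Phi+> = (|00> + |11>)/sqrt(2)
For the pure Bell state, <X_A X_B> = +1 (Bell-state Pauli correlator).
The maximally-mixed part I/4 has tr(I/4 * P tensor P) = 0 for any traceless Pauli P.
So <X_A X_B>_rho = w * (+1) + (1 - w) * 0
= 0.94 * (+1)
= 0.9400

0.9400


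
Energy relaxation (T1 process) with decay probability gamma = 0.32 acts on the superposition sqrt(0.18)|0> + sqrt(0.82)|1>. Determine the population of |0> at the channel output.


For amplitude damping with parameter gamma on state sqrt(a)|0> + sqrt(b)|1>:
alpha^2 = 0.18, beta^2 = 0.82
P(|0>) = alpha^2 + gamma * beta^2
= 0.18 + 0.32 * 0.82
= 0.18 + 0.2624
= 0.4424

0.4424


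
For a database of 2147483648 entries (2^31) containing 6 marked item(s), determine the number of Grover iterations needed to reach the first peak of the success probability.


After j Grover iterations the success probability is P(j) = sin^2((2j+1)*theta), where sin(theta) = sqrt(k/N).
N = 2^31 = 2147483648, k = 6
sin(theta) = sqrt(k/N) = 5.285799584e-05
theta = arcsin(sqrt(k/N)) = 5.285799586e-05 rad
P(j) reaches its first maximum when (2j+1)*theta is as close as possible to pi/2, i.e. j = round(pi/(4*theta) - 1/2).
pi/(4*theta) - 1/2 = 14858.1444
(For comparison, the common estimate pi/4 * sqrt(N/k) = 14858.6444; the exact maximiser is used here.)
Optimal iterations = 14858

14858


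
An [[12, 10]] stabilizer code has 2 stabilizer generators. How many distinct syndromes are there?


Each stabilizer generator gives a binary (+1 or -1) measurement outcome.
With 2 independent generators:
Total syndromes = 2^2
= 4

4


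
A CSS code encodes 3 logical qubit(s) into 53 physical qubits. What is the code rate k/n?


Code rate R = k/n
= 3/53
= 0.0566

0.0566


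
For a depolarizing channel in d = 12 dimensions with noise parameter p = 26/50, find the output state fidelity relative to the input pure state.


F = (1-p) + p/d
= (1 - 0.5200) + 0.5200/12
= 0.4800 + 0.0433
= 0.5233

0.5233


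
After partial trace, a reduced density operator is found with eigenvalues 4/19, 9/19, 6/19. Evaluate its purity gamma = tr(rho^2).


tr(rho^2) = sum of eigenvalues squared
= (4/19)^2 + (9/19)^2 + (6/19)^2
= (16 + 81 + 36) / 361
= 133/361
= 0.3684

0.3684


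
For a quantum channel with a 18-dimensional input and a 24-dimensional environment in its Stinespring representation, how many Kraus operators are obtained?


Tracing out the environment in an orthonormal basis {|i>_E} gives Kraus operators K_i = <i|_E U |0>_E.
Number of Kraus operators = dim(H_env) = d_env
= 24

24


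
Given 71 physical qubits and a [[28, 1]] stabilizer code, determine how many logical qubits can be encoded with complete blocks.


Each code block uses 28 physical qubits for 1 logical qubit(s).
Number of complete blocks = floor(71 / 28) = 2
Logical qubits = 2 * 1
= 2

2


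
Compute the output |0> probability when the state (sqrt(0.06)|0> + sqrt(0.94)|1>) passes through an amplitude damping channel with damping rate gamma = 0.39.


For amplitude damping with parameter gamma on state sqrt(a)|0> + sqrt(b)|1>:
alpha^2 = 0.06, beta^2 = 0.94
P(|0>) = alpha^2 + gamma * beta^2
= 0.06 + 0.39 * 0.94
= 0.06 + 0.3666
= 0.4266

0.4266


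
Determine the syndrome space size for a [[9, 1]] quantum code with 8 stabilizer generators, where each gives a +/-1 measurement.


Each stabilizer generator gives a binary (+1 or -1) measurement outcome.
With 8 independent generators:
Total syndromes = 2^8
= 256

256


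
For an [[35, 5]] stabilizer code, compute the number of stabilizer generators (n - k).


For an [[n,k]] stabilizer code:
Number of stabilizer generators = n - k
= 35 - 5
= 30

30


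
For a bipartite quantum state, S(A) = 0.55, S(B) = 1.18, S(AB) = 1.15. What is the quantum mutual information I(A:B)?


I(A:B) = S(A) + S(B) - S(AB)
= 0.55 + 1.18 - 1.15
= 0.5800

0.5800


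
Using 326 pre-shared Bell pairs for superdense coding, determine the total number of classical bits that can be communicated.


Superdense coding allows 2 classical bits per shared entangled pair.
326 pair(s) -> 2 * 326 = 652 classical bits

652


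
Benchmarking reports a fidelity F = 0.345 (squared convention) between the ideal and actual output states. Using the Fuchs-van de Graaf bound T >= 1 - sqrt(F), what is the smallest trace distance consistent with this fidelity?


Fuchs-van de Graaf (squared-fidelity convention): 1 - sqrt(F) <= T <= sqrt(1 - F).
Lower bound: T >= 1 - sqrt(F)
sqrt(F) = sqrt(0.345) = 0.5874
T >= 1 - 0.5874
T >= 0.4126

0.4126


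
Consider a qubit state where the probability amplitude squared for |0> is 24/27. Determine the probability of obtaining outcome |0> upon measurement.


|alpha|^2 = 24/27 = 0.8889
|beta|^2 = 1 - 24/27 = 3/27 = 0.1111
P(|0>) = |alpha|^2 = 0.8889

0.8889


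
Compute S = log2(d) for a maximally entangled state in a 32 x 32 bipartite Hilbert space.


For a maximally entangled state in d x d:
S = log2(d) = log2(32)
= 5.0000

5.0000


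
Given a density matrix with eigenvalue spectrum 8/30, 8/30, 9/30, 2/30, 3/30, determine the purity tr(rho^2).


tr(rho^2) = sum of eigenvalues squared
= (8/30)^2 + (8/30)^2 + (9/30)^2 + (2/30)^2 + (3/30)^2
= (64 + 64 + 81 + 4 + 9) / 900
= 222/900
= 0.2467

0.2467


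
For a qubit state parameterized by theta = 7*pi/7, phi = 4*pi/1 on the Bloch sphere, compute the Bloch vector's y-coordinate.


theta = 3.1416, phi = 12.5664
r_y = sin(theta)*sin(phi) = 0.0000 * 0.0000
r_y = 0.0000

0.0000


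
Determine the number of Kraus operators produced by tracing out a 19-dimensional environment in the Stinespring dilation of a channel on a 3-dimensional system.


Tracing out the environment in an orthonormal basis {|i>_E} gives Kraus operators K_i = <i|_E U |0>_E.
Number of Kraus operators = dim(H_env) = d_env
= 19

19


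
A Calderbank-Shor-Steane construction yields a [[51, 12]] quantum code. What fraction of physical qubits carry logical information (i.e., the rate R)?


Code rate R = k/n
= 12/51
= 0.2353

0.2353


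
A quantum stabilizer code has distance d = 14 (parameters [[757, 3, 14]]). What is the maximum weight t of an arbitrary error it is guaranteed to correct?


Code parameters: [[757, 3, 14]], distance d = 14.
Number of correctable errors = floor((d-1)/2)
= floor((14 - 1)/2)
= floor(13/2)
= 6

6


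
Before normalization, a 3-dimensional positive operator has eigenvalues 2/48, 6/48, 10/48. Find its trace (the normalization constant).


tr(M) = sum of eigenvalues
= 2/48 + 6/48 + 10/48
= 18/48
= 0.3750

0.3750


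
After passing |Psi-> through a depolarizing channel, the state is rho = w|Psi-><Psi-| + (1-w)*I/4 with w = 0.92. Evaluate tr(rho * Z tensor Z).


|Psi-> = (|01> - |10>)/sqrt(2)
For the pure Bell state, <Z_A Z_B> = -1 (Bell-state Pauli correlator).
The maximally-mixed part I/4 has tr(I/4 * P tensor P) = 0 for any traceless Pauli P.
So <Z_A Z_B>_rho = w * (-1) + (1 - w) * 0
= 0.92 * (-1)
= -0.9200

-0.9200


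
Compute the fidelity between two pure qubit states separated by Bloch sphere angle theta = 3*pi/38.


For states separated by angle theta on Bloch sphere:
F = cos^2(theta/2)
theta = 3*pi/38 = 0.2480
theta/2 = 0.1240
cos(theta/2) = 0.9923
F = 0.9847

0.9847


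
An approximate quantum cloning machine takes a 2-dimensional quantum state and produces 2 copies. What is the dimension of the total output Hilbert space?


Output space = H^(tensor 2) where dim(H) = 2
dim = 2^2
= 4

4


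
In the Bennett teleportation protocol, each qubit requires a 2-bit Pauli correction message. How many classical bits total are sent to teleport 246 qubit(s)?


Quantum teleportation requires 2 classical bits per qubit teleported.
246 qubit(s) -> 2 * 246 = 492 classical bits

492


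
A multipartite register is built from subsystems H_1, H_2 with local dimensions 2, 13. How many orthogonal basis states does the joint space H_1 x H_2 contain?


dim(H_1 x H_2) = 2 * 13
= 26

26


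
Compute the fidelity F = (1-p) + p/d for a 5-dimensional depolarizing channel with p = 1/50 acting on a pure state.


F = (1-p) + p/d
= (1 - 0.0200) + 0.0200/5
= 0.9800 + 0.0040
= 0.9840

0.9840


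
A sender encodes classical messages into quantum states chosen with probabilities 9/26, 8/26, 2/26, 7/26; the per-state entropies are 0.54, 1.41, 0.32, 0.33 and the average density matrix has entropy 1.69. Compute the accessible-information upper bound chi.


chi = S(rho) - sum_i p_i * S(rho_i)
Weighted entropy = 9/26 * 0.54 + 8/26 * 1.41 + 2/26 * 0.32 + 7/26 * 0.33
= 0.7342
chi = 1.69 - 0.7342
= 0.9558

0.9558


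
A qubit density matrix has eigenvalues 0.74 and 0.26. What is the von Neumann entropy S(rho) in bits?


S = -p*log2(p) - (1-p)*log2(1-p)
p = 0.7400, 1-p = 0.2600
= -0.7400 * log2(0.7400) - 0.2600 * log2(0.2600)
= -(-0.3215) - (-0.5053)
= 0.8267

0.8267


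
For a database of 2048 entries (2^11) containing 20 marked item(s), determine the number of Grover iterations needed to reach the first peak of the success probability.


After j Grover iterations the success probability is P(j) = sin^2((2j+1)*theta), where sin(theta) = sqrt(k/N).
N = 2^11 = 2048, k = 20
sin(theta) = sqrt(k/N) = 0.09882117688
theta = arcsin(sqrt(k/N)) = 0.0989827296 rad
P(j) reaches its first maximum when (2j+1)*theta is as close as possible to pi/2, i.e. j = round(pi/(4*theta) - 1/2).
pi/(4*theta) - 1/2 = 7.4347
(For comparison, the common estimate pi/4 * sqrt(N/k) = 7.9477; the exact maximiser is used here.)
Optimal iterations = 7

7


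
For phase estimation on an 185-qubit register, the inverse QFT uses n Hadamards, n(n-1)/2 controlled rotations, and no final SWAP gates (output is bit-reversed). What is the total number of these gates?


Hadamard gates: 185
Controlled rotations: n*(n-1)/2 = 185*184/2 = 17020
SWAP gates: 0 (omitted)
Total = 185 + 17020
= 17205

17205


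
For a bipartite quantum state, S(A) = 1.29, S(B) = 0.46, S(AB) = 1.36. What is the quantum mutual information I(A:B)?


I(A:B) = S(A) + S(B) - S(AB)
= 1.29 + 0.46 - 1.36
= 0.3900

0.3900


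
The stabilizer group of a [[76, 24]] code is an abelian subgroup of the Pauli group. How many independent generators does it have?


For an [[n,k]] stabilizer code:
Number of stabilizer generators = n - k
= 76 - 24
= 52

52


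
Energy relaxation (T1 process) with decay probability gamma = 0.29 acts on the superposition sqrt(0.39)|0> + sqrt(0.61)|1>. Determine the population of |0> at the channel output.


For amplitude damping with parameter gamma on state sqrt(a)|0> + sqrt(b)|1>:
alpha^2 = 0.39, beta^2 = 0.61
P(|0>) = alpha^2 + gamma * beta^2
= 0.39 + 0.29 * 0.61
= 0.39 + 0.1769
= 0.5669

0.5669


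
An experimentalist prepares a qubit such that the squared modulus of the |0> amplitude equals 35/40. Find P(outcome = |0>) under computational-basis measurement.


|alpha|^2 = 35/40 = 0.8750
|beta|^2 = 1 - 35/40 = 5/40 = 0.1250
P(|0>) = |alpha|^2 = 0.8750

0.8750


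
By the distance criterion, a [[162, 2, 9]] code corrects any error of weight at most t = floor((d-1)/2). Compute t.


Code parameters: [[162, 2, 9]], distance d = 9.
Number of correctable errors = floor((d-1)/2)
= floor((9 - 1)/2)
= floor(8/2)
= 4

4


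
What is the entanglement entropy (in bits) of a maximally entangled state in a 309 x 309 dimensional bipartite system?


For a maximally entangled state in d x d:
S = log2(d) = log2(309)
= 8.2715

8.2715


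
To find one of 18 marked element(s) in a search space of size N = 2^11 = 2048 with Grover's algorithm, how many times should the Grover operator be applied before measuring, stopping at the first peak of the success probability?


After j Grover iterations the success probability is P(j) = sin^2((2j+1)*theta), where sin(theta) = sqrt(k/N).
N = 2^11 = 2048, k = 18
sin(theta) = sqrt(k/N) = 0.09375
theta = arcsin(sqrt(k/N)) = 0.09388787511 rad
P(j) reaches its first maximum when (2j+1)*theta is as close as possible to pi/2, i.e. j = round(pi/(4*theta) - 1/2).
pi/(4*theta) - 1/2 = 7.8653
(For comparison, the common estimate pi/4 * sqrt(N/k) = 8.3776; the exact maximiser is used here.)
Optimal iterations = 8

8


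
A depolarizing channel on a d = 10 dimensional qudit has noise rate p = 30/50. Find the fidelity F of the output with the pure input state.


F = (1-p) + p/d
= (1 - 0.6000) + 0.6000/10
= 0.4000 + 0.0600
= 0.4600

0.4600


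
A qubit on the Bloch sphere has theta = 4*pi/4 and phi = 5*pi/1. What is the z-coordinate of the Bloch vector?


theta = 3.1416, phi = 15.7080
r_z = cos(theta) = -1.0000

-1.0000


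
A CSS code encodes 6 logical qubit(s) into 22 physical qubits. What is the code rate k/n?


Code rate R = k/n
= 6/22
= 0.2727

0.2727


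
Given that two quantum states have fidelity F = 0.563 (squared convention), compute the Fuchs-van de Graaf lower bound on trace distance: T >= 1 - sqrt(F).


Fuchs-van de Graaf (squared-fidelity convention): 1 - sqrt(F) <= T <= sqrt(1 - F).
Lower bound: T >= 1 - sqrt(F)
sqrt(F) = sqrt(0.563) = 0.7503
T >= 1 - 0.7503
T >= 0.2497

0.2497


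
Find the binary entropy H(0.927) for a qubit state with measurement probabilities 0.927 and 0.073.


S = -p*log2(p) - (1-p)*log2(1-p)
p = 0.9270, 1-p = 0.0730
= -0.9270 * log2(0.9270) - 0.0730 * log2(0.0730)
= -(-0.1014) - (-0.2756)
= 0.3770

0.3770


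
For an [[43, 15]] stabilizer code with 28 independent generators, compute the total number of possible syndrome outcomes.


Each stabilizer generator gives a binary (+1 or -1) measurement outcome.
With 28 independent generators:
Total syndromes = 2^28
= 268435456

268435456


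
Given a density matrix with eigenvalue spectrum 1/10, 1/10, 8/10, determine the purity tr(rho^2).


tr(rho^2) = sum of eigenvalues squared
= (1/10)^2 + (1/10)^2 + (8/10)^2
= (1 + 1 + 64) / 100
= 66/100
= 0.6600

0.6600


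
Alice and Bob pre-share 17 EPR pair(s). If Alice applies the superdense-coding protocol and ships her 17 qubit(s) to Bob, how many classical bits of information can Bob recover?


Superdense coding allows 2 classical bits per shared entangled pair.
17 pair(s) -> 2 * 17 = 34 classical bits

34


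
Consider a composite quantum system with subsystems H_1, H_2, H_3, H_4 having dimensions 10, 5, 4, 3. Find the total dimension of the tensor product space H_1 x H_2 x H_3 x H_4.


dim(H_1 x H_2 x H_3 x H_4) = 10 * 5 * 4 * 3
= 50 * 4 * 3
= 200 * 3
= 600

600


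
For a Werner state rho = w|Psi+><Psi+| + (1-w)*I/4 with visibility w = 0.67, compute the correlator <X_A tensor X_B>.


|Psi+> = (|01> + |10>)/sqrt(2)
For the pure Bell state, <X_A X_B> = +1 (Bell-state Pauli correlator).
The maximally-mixed part I/4 has tr(I/4 * P tensor P) = 0 for any traceless Pauli P.
So <X_A X_B>_rho = w * (+1) + (1 - w) * 0
= 0.67 * (+1)
= 0.6700

0.6700


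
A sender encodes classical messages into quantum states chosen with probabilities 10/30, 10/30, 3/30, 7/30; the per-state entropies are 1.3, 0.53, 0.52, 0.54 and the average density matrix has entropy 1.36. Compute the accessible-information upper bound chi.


chi = S(rho) - sum_i p_i * S(rho_i)
Weighted entropy = 10/30 * 1.3 + 10/30 * 0.53 + 3/30 * 0.52 + 7/30 * 0.54
= 0.7880
chi = 1.36 - 0.7880
= 0.5720

0.5720


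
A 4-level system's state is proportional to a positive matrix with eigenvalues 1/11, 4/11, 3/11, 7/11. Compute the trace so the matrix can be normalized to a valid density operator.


tr(M) = sum of eigenvalues
= 1/11 + 4/11 + 3/11 + 7/11
= 15/11
= 1.3636

1.3636


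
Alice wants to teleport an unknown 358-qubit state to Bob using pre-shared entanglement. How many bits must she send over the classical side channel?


Quantum teleportation requires 2 classical bits per qubit teleported.
358 qubit(s) -> 2 * 358 = 716 classical bits

716


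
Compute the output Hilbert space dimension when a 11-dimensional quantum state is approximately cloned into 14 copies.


Output space = H^(tensor 14) where dim(H) = 11
dim = 11^14
= 121 (after 2 factors)
= 1331 (after 3 factors)
= 14641 (after 4 factors)
= 161051 (after 5 factors)
= 1771561 (after 6 factors)
= 19487171 (after 7 factors)
= 214358881 (after 8 factors)
= 2357947691 (after 9 factors)
= 25937424601 (after 10 factors)
= 285311670611 (after 11 factors)
= 3138428376721 (after 12 factors)
= 34522712143931 (after 13 factors)
= 379749833583241 (after 14 factors)
= 379749833583241

379749833583241


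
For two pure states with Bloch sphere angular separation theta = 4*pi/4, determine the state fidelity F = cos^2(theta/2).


For states separated by angle theta on Bloch sphere:
F = cos^2(theta/2)
theta = 4*pi/4 = 3.1416
theta/2 = 1.5708
cos(theta/2) = 0.0000
F = 0.0000

0.0000


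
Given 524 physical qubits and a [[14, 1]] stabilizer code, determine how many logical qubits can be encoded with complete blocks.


Each code block uses 14 physical qubits for 1 logical qubit(s).
Number of complete blocks = floor(524 / 14) = 37
Logical qubits = 37 * 1
= 37

37


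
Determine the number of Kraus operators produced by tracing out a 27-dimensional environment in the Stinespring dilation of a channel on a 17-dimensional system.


Tracing out the environment in an orthonormal basis {|i>_E} gives Kraus operators K_i = <i|_E U |0>_E.
Number of Kraus operators = dim(H_env) = d_env
= 27

27


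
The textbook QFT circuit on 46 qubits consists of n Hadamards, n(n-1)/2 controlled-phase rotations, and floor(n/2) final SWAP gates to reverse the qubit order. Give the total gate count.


Hadamard gates: 46
Controlled rotations: n*(n-1)/2 = 46*45/2 = 1035
SWAP gates: floor(n/2) = floor(46/2) = 23
Total = 46 + 1035 + 23
= 1104

1104


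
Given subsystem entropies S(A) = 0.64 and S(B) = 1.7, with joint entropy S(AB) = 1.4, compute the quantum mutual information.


I(A:B) = S(A) + S(B) - S(AB)
= 0.64 + 1.7 - 1.4
= 0.9400

0.9400


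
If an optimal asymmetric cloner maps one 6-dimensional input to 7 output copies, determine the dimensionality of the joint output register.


Output space = H^(tensor 7) where dim(H) = 6
dim = 6^7
= 36 (after 2 factors)
= 216 (after 3 factors)
= 1296 (after 4 factors)
= 7776 (after 5 factors)
= 46656 (after 6 factors)
= 279936 (after 7 factors)
= 279936

279936


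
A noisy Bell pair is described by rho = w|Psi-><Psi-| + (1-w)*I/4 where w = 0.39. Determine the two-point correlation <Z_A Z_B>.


|Psi-> = (|01> - |10>)/sqrt(2)
For the pure Bell state, <Z_A Z_B> = -1 (Bell-state Pauli correlator).
The maximally-mixed part I/4 has tr(I/4 * P tensor P) = 0 for any traceless Pauli P.
So <Z_A Z_B>_rho = w * (-1) + (1 - w) * 0
= 0.39 * (-1)
= -0.3900

-0.3900


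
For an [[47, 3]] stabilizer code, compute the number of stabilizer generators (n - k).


For an [[n,k]] stabilizer code:
Number of stabilizer generators = n - k
= 47 - 3
= 44

44


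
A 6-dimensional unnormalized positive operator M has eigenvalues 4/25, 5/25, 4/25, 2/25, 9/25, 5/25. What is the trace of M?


tr(M) = sum of eigenvalues
= 4/25 + 5/25 + 4/25 + 2/25 + 9/25 + 5/25
= 29/25
= 1.1600

1.1600


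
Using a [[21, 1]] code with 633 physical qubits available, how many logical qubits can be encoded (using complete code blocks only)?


Each code block uses 21 physical qubits for 1 logical qubit(s).
Number of complete blocks = floor(633 / 21) = 30
Logical qubits = 30 * 1
= 30

30


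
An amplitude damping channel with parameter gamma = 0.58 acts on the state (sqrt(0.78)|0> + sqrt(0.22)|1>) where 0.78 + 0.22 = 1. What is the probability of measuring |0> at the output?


For amplitude damping with parameter gamma on state sqrt(a)|0> + sqrt(b)|1>:
alpha^2 = 0.78, beta^2 = 0.22
P(|0>) = alpha^2 + gamma * beta^2
= 0.78 + 0.58 * 0.22
= 0.78 + 0.1276
= 0.9076

0.9076


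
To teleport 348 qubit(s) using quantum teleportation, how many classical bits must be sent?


Quantum teleportation requires 2 classical bits per qubit teleported.
348 qubit(s) -> 2 * 348 = 696 classical bits

696


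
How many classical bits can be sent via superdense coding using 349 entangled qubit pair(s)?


Superdense coding allows 2 classical bits per shared entangled pair.
349 pair(s) -> 2 * 349 = 698 classical bits

698


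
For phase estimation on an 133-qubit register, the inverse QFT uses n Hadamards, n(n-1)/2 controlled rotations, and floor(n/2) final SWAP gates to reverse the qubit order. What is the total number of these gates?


Hadamard gates: 133
Controlled rotations: n*(n-1)/2 = 133*132/2 = 8778
SWAP gates: floor(n/2) = floor(133/2) = 66
Total = 133 + 8778 + 66
= 8977

8977


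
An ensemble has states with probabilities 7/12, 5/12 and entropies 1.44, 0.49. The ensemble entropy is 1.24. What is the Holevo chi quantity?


chi = S(rho) - sum_i p_i * S(rho_i)
Weighted entropy = 7/12 * 1.44 + 5/12 * 0.49
= 1.0442
chi = 1.24 - 1.0442
= 0.1958

0.1958


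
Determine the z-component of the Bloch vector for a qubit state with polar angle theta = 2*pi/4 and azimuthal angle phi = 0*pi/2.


theta = 1.5708, phi = 0.0000
r_z = cos(theta) = 0.0000

0.0000


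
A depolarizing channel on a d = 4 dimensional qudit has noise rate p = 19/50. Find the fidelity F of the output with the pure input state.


F = (1-p) + p/d
= (1 - 0.3800) + 0.3800/4
= 0.6200 + 0.0950
= 0.7150

0.7150


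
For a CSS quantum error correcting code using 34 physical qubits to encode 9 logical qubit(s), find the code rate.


Code rate R = k/n
= 9/34
= 0.2647

0.2647


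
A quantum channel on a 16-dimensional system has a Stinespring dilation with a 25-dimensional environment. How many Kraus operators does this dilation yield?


Tracing out the environment in an orthonormal basis {|i>_E} gives Kraus operators K_i = <i|_E U |0>_E.
Number of Kraus operators = dim(H_env) = d_env
= 25

25


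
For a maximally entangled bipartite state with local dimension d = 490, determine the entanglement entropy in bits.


For a maximally entangled state in d x d:
S = log2(d) = log2(490)
= 8.9366

8.9366


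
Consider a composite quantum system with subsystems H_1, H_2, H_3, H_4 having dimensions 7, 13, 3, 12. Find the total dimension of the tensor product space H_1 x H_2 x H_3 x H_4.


dim(H_1 x H_2 x H_3 x H_4) = 7 * 13 * 3 * 12
= 91 * 3 * 12
= 273 * 12
= 3276

3276


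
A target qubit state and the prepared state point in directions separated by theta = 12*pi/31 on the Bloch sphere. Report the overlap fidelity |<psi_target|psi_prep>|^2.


For states separated by angle theta on Bloch sphere:
F = cos^2(theta/2)
theta = 12*pi/31 = 1.2161
theta/2 = 0.6081
cos(theta/2) = 0.8208
F = 0.6737

0.6737


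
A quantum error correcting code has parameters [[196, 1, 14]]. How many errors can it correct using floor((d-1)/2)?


Code parameters: [[196, 1, 14]], distance d = 14.
Number of correctable errors = floor((d-1)/2)
= floor((14 - 1)/2)
= floor(13/2)
= 6

6


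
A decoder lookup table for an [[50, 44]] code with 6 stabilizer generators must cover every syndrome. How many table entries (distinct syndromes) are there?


Each stabilizer generator gives a binary (+1 or -1) measurement outcome.
With 6 independent generators:
Total syndromes = 2^6
= 64

64


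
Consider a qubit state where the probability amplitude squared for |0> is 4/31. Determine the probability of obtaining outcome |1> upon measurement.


|alpha|^2 = 4/31 = 0.1290
|beta|^2 = 1 - 4/31 = 27/31 = 0.8710
P(|1>) = |beta|^2 = 0.8710

0.8710


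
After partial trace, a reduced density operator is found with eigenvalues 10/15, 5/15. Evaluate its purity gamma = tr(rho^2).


tr(rho^2) = sum of eigenvalues squared
= (10/15)^2 + (5/15)^2
= (100 + 25) / 225
= 125/225
= 0.5556

0.5556


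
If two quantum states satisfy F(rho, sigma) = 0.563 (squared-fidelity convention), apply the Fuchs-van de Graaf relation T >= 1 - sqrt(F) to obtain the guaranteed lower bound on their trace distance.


Fuchs-van de Graaf (squared-fidelity convention): 1 - sqrt(F) <= T <= sqrt(1 - F).
Lower bound: T >= 1 - sqrt(F)
sqrt(F) = sqrt(0.563) = 0.7503
T >= 1 - 0.7503
T >= 0.2497

0.2497


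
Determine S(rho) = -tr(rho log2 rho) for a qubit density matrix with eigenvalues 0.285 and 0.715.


S = -p*log2(p) - (1-p)*log2(1-p)
p = 0.2850, 1-p = 0.7150
= -0.2850 * log2(0.2850) - 0.7150 * log2(0.7150)
= -(-0.5161) - (-0.3460)
= 0.8622

0.8622


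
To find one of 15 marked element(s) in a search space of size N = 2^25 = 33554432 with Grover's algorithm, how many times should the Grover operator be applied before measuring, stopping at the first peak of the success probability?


After j Grover iterations the success probability is P(j) = sin^2((2j+1)*theta), where sin(theta) = sqrt(k/N).
N = 2^25 = 33554432, k = 15
sin(theta) = sqrt(k/N) = 0.0006686066376
theta = arcsin(sqrt(k/N)) = 0.0006686066874 rad
P(j) reaches its first maximum when (2j+1)*theta is as close as possible to pi/2, i.e. j = round(pi/(4*theta) - 1/2).
pi/(4*theta) - 1/2 = 1174.1789
(For comparison, the common estimate pi/4 * sqrt(N/k) = 1174.6790; the exact maximiser is used here.)
Optimal iterations = 1174

1174


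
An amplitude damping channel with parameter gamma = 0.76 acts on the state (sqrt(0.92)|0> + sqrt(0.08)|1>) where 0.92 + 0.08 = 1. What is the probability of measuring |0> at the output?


For amplitude damping with parameter gamma on state sqrt(a)|0> + sqrt(b)|1>:
alpha^2 = 0.92, beta^2 = 0.08
P(|0>) = alpha^2 + gamma * beta^2
= 0.92 + 0.76 * 0.08
= 0.92 + 0.0608
= 0.9808

0.9808


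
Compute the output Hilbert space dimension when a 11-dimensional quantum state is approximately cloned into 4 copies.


Output space = H^(tensor 4) where dim(H) = 11
dim = 11^4
= 121 (after 2 factors)
= 1331 (after 3 factors)
= 14641 (after 4 factors)
= 14641

14641


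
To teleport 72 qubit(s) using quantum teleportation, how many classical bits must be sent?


Quantum teleportation requires 2 classical bits per qubit teleported.
72 qubit(s) -> 2 * 72 = 144 classical bits

144


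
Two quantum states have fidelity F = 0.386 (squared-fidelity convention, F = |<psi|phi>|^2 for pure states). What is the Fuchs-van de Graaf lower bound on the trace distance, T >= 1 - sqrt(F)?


Fuchs-van de Graaf (squared-fidelity convention): 1 - sqrt(F) <= T <= sqrt(1 - F).
Lower bound: T >= 1 - sqrt(F)
sqrt(F) = sqrt(0.386) = 0.6213
T >= 1 - 0.6213
T >= 0.3787

0.3787


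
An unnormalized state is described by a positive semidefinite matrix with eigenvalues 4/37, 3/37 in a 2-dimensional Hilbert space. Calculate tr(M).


tr(M) = sum of eigenvalues
= 4/37 + 3/37
= 7/37
= 0.1892

0.1892


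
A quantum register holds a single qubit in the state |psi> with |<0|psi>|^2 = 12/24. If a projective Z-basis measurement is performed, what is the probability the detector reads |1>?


|alpha|^2 = 12/24 = 0.5000
|beta|^2 = 1 - 12/24 = 12/24 = 0.5000
P(|1>) = |beta|^2 = 0.5000

0.5000


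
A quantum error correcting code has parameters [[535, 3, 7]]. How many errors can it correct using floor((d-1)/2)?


Code parameters: [[535, 3, 7]], distance d = 7.
Number of correctable errors = floor((d-1)/2)
= floor((7 - 1)/2)
= floor(6/2)
= 3

3


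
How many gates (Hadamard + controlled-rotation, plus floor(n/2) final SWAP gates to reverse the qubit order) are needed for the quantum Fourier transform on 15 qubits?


Hadamard gates: 15
Controlled rotations: n*(n-1)/2 = 15*14/2 = 105
SWAP gates: floor(n/2) = floor(15/2) = 7
Total = 15 + 105 + 7
= 127

127
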